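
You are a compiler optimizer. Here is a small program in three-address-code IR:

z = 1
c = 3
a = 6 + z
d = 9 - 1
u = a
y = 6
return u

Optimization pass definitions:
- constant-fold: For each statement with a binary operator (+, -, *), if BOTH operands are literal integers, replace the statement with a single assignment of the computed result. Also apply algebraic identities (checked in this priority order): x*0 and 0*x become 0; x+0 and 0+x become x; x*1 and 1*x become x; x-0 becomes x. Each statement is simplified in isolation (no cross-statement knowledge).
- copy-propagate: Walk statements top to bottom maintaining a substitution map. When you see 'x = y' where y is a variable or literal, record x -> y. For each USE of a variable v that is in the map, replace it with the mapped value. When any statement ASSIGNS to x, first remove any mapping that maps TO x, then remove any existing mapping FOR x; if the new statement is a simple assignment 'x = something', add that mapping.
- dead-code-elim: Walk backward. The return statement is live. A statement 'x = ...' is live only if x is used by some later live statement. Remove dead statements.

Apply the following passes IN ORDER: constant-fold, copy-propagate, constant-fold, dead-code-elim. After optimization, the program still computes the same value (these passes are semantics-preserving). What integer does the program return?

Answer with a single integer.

Initial IR:
  z = 1
  c = 3
  a = 6 + z
  d = 9 - 1
  u = a
  y = 6
  return u
After constant-fold (7 stmts):
  z = 1
  c = 3
  a = 6 + z
  d = 8
  u = a
  y = 6
  return u
After copy-propagate (7 stmts):
  z = 1
  c = 3
  a = 6 + 1
  d = 8
  u = a
  y = 6
  return a
After constant-fold (7 stmts):
  z = 1
  c = 3
  a = 7
  d = 8
  u = a
  y = 6
  return a
After dead-code-elim (2 stmts):
  a = 7
  return a
Evaluate:
  z = 1  =>  z = 1
  c = 3  =>  c = 3
  a = 6 + z  =>  a = 7
  d = 9 - 1  =>  d = 8
  u = a  =>  u = 7
  y = 6  =>  y = 6
  return u = 7

Answer: 7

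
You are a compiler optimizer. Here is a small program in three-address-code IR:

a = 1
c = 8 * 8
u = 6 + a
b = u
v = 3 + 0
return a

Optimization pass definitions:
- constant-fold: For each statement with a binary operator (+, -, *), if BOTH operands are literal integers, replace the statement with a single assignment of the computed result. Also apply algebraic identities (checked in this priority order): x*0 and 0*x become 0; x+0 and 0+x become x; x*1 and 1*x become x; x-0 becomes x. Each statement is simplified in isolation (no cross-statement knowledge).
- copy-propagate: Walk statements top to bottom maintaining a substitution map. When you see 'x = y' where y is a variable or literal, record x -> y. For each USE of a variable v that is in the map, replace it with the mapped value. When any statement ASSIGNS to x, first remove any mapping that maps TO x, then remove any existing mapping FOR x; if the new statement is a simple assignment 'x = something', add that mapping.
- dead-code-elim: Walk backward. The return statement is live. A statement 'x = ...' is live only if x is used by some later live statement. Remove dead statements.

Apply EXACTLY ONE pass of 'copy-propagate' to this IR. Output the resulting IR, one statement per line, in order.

Applying copy-propagate statement-by-statement:
  [1] a = 1  (unchanged)
  [2] c = 8 * 8  (unchanged)
  [3] u = 6 + a  -> u = 6 + 1
  [4] b = u  (unchanged)
  [5] v = 3 + 0  (unchanged)
  [6] return a  -> return 1
Result (6 stmts):
  a = 1
  c = 8 * 8
  u = 6 + 1
  b = u
  v = 3 + 0
  return 1

Answer: a = 1
c = 8 * 8
u = 6 + 1
b = u
v = 3 + 0
return 1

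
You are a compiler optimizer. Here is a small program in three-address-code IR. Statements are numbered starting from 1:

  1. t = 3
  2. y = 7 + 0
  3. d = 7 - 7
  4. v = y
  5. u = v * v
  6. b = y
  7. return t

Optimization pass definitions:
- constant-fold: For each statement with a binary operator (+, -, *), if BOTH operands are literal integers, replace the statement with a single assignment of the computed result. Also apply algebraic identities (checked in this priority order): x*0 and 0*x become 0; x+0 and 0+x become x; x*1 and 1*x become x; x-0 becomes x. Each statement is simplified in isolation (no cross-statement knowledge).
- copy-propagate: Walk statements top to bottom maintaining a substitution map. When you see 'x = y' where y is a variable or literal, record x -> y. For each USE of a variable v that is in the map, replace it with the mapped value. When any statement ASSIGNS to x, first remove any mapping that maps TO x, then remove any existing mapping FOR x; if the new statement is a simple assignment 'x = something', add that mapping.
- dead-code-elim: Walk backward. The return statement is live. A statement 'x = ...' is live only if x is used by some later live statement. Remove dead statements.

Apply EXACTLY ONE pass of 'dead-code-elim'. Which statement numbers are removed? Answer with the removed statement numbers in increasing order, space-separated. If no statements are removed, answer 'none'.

Answer: 2 3 4 5 6

Derivation:
Backward liveness scan:
Stmt 1 't = 3': KEEP (t is live); live-in = []
Stmt 2 'y = 7 + 0': DEAD (y not in live set ['t'])
Stmt 3 'd = 7 - 7': DEAD (d not in live set ['t'])
Stmt 4 'v = y': DEAD (v not in live set ['t'])
Stmt 5 'u = v * v': DEAD (u not in live set ['t'])
Stmt 6 'b = y': DEAD (b not in live set ['t'])
Stmt 7 'return t': KEEP (return); live-in = ['t']
Removed statement numbers: [2, 3, 4, 5, 6]
Surviving IR:
  t = 3
  return t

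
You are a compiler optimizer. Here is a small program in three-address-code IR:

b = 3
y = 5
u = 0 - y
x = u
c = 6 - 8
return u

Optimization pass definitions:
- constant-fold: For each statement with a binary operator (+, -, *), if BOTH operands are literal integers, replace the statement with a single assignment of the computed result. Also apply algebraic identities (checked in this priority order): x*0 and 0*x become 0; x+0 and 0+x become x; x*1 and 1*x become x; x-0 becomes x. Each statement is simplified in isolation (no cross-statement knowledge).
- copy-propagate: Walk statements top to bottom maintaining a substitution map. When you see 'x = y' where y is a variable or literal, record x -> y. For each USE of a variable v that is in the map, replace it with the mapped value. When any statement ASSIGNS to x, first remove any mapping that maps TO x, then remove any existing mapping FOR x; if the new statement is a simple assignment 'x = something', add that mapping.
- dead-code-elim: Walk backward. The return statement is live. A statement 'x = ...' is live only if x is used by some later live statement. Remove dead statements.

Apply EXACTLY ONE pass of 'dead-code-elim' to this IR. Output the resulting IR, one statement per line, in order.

Applying dead-code-elim statement-by-statement:
  [6] return u  -> KEEP (return); live=['u']
  [5] c = 6 - 8  -> DEAD (c not live)
  [4] x = u  -> DEAD (x not live)
  [3] u = 0 - y  -> KEEP; live=['y']
  [2] y = 5  -> KEEP; live=[]
  [1] b = 3  -> DEAD (b not live)
Result (3 stmts):
  y = 5
  u = 0 - y
  return u

Answer: y = 5
u = 0 - y
return u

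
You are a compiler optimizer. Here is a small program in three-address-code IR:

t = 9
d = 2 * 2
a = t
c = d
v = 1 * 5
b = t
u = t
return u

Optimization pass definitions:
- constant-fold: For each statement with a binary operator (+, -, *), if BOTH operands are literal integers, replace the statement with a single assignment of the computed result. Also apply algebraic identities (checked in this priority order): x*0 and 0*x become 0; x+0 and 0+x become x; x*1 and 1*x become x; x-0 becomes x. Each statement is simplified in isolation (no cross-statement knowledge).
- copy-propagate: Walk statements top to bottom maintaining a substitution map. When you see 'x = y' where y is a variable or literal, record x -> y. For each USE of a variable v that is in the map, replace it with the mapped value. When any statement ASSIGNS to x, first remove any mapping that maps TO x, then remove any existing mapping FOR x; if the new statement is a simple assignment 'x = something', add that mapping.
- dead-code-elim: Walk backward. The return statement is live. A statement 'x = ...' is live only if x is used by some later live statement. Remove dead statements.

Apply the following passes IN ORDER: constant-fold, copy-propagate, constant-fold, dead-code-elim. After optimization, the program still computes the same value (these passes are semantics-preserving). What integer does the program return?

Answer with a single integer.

Initial IR:
  t = 9
  d = 2 * 2
  a = t
  c = d
  v = 1 * 5
  b = t
  u = t
  return u
After constant-fold (8 stmts):
  t = 9
  d = 4
  a = t
  c = d
  v = 5
  b = t
  u = t
  return u
After copy-propagate (8 stmts):
  t = 9
  d = 4
  a = 9
  c = 4
  v = 5
  b = 9
  u = 9
  return 9
After constant-fold (8 stmts):
  t = 9
  d = 4
  a = 9
  c = 4
  v = 5
  b = 9
  u = 9
  return 9
After dead-code-elim (1 stmts):
  return 9
Evaluate:
  t = 9  =>  t = 9
  d = 2 * 2  =>  d = 4
  a = t  =>  a = 9
  c = d  =>  c = 4
  v = 1 * 5  =>  v = 5
  b = t  =>  b = 9
  u = t  =>  u = 9
  return u = 9

Answer: 9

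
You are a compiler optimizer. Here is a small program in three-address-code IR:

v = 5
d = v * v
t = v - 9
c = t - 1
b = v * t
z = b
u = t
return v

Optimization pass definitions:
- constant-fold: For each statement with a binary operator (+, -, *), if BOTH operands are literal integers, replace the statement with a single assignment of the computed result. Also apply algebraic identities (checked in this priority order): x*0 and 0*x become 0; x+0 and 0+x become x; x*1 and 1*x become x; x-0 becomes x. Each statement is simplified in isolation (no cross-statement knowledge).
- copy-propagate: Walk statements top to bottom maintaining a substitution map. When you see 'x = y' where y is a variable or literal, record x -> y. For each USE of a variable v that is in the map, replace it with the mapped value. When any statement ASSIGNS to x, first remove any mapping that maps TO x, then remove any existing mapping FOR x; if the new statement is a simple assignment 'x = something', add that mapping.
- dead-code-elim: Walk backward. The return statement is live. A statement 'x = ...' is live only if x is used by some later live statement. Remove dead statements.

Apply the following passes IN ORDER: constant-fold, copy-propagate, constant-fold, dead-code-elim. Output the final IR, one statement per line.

Answer: return 5

Derivation:
Initial IR:
  v = 5
  d = v * v
  t = v - 9
  c = t - 1
  b = v * t
  z = b
  u = t
  return v
After constant-fold (8 stmts):
  v = 5
  d = v * v
  t = v - 9
  c = t - 1
  b = v * t
  z = b
  u = t
  return v
After copy-propagate (8 stmts):
  v = 5
  d = 5 * 5
  t = 5 - 9
  c = t - 1
  b = 5 * t
  z = b
  u = t
  return 5
After constant-fold (8 stmts):
  v = 5
  d = 25
  t = -4
  c = t - 1
  b = 5 * t
  z = b
  u = t
  return 5
After dead-code-elim (1 stmts):
  return 5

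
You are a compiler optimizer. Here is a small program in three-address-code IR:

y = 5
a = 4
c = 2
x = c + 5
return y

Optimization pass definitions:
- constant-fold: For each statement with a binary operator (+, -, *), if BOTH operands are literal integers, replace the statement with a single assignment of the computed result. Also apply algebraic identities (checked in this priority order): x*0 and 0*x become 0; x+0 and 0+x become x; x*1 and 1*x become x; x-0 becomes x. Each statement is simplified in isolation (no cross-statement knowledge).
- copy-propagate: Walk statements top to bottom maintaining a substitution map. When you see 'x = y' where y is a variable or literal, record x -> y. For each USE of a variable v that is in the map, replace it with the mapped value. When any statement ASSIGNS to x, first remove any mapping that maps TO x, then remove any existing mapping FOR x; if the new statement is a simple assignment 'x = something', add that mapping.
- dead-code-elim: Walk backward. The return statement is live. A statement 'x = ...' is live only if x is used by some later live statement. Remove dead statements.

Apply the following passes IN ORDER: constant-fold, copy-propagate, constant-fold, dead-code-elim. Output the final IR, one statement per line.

Initial IR:
  y = 5
  a = 4
  c = 2
  x = c + 5
  return y
After constant-fold (5 stmts):
  y = 5
  a = 4
  c = 2
  x = c + 5
  return y
After copy-propagate (5 stmts):
  y = 5
  a = 4
  c = 2
  x = 2 + 5
  return 5
After constant-fold (5 stmts):
  y = 5
  a = 4
  c = 2
  x = 7
  return 5
After dead-code-elim (1 stmts):
  return 5

Answer: return 5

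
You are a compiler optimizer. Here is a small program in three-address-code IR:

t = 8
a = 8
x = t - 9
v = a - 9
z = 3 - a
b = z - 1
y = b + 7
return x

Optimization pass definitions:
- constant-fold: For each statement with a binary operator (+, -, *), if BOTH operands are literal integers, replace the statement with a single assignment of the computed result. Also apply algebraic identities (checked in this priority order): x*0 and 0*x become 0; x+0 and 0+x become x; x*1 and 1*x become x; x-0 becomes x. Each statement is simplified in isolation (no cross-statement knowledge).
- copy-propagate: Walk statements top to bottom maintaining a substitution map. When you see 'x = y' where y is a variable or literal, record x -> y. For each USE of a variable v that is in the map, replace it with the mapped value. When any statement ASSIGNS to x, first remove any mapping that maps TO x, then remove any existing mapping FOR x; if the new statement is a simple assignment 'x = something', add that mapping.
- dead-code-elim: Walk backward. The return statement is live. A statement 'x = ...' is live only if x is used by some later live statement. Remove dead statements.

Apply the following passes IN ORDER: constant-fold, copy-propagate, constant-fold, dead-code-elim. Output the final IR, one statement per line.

Initial IR:
  t = 8
  a = 8
  x = t - 9
  v = a - 9
  z = 3 - a
  b = z - 1
  y = b + 7
  return x
After constant-fold (8 stmts):
  t = 8
  a = 8
  x = t - 9
  v = a - 9
  z = 3 - a
  b = z - 1
  y = b + 7
  return x
After copy-propagate (8 stmts):
  t = 8
  a = 8
  x = 8 - 9
  v = 8 - 9
  z = 3 - 8
  b = z - 1
  y = b + 7
  return x
After constant-fold (8 stmts):
  t = 8
  a = 8
  x = -1
  v = -1
  z = -5
  b = z - 1
  y = b + 7
  return x
After dead-code-elim (2 stmts):
  x = -1
  return x

Answer: x = -1
return x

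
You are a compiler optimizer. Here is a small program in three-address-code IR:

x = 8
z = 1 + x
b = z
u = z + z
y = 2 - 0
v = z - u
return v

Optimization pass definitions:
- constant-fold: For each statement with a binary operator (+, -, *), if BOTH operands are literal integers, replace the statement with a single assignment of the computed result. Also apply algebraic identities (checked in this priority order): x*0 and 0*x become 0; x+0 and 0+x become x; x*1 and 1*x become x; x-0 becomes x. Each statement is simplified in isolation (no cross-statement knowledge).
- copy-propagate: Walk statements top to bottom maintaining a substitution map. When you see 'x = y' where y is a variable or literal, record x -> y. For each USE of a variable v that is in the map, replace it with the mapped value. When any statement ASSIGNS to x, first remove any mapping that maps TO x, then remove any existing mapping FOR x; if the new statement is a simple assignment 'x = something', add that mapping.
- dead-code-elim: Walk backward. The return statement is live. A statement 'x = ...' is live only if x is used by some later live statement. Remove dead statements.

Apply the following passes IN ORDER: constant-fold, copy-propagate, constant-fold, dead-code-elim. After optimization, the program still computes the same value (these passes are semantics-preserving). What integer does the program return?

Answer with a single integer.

Initial IR:
  x = 8
  z = 1 + x
  b = z
  u = z + z
  y = 2 - 0
  v = z - u
  return v
After constant-fold (7 stmts):
  x = 8
  z = 1 + x
  b = z
  u = z + z
  y = 2
  v = z - u
  return v
After copy-propagate (7 stmts):
  x = 8
  z = 1 + 8
  b = z
  u = z + z
  y = 2
  v = z - u
  return v
After constant-fold (7 stmts):
  x = 8
  z = 9
  b = z
  u = z + z
  y = 2
  v = z - u
  return v
After dead-code-elim (4 stmts):
  z = 9
  u = z + z
  v = z - u
  return v
Evaluate:
  x = 8  =>  x = 8
  z = 1 + x  =>  z = 9
  b = z  =>  b = 9
  u = z + z  =>  u = 18
  y = 2 - 0  =>  y = 2
  v = z - u  =>  v = -9
  return v = -9

Answer: -9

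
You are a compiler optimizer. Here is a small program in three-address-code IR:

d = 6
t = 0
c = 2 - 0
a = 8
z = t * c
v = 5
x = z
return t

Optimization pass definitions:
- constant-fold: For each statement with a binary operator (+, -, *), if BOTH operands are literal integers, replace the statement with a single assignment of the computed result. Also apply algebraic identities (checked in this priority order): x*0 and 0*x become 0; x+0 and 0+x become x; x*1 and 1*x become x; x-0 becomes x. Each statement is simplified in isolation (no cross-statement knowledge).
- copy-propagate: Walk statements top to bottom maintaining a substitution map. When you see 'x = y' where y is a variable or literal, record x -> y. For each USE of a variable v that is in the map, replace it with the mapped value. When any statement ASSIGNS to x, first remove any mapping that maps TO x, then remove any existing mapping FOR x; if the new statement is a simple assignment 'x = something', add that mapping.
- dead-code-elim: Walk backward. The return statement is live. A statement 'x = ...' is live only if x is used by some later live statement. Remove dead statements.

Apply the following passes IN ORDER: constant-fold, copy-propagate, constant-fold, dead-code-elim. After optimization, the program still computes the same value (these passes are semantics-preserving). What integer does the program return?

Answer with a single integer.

Initial IR:
  d = 6
  t = 0
  c = 2 - 0
  a = 8
  z = t * c
  v = 5
  x = z
  return t
After constant-fold (8 stmts):
  d = 6
  t = 0
  c = 2
  a = 8
  z = t * c
  v = 5
  x = z
  return t
After copy-propagate (8 stmts):
  d = 6
  t = 0
  c = 2
  a = 8
  z = 0 * 2
  v = 5
  x = z
  return 0
After constant-fold (8 stmts):
  d = 6
  t = 0
  c = 2
  a = 8
  z = 0
  v = 5
  x = z
  return 0
After dead-code-elim (1 stmts):
  return 0
Evaluate:
  d = 6  =>  d = 6
  t = 0  =>  t = 0
  c = 2 - 0  =>  c = 2
  a = 8  =>  a = 8
  z = t * c  =>  z = 0
  v = 5  =>  v = 5
  x = z  =>  x = 0
  return t = 0

Answer: 0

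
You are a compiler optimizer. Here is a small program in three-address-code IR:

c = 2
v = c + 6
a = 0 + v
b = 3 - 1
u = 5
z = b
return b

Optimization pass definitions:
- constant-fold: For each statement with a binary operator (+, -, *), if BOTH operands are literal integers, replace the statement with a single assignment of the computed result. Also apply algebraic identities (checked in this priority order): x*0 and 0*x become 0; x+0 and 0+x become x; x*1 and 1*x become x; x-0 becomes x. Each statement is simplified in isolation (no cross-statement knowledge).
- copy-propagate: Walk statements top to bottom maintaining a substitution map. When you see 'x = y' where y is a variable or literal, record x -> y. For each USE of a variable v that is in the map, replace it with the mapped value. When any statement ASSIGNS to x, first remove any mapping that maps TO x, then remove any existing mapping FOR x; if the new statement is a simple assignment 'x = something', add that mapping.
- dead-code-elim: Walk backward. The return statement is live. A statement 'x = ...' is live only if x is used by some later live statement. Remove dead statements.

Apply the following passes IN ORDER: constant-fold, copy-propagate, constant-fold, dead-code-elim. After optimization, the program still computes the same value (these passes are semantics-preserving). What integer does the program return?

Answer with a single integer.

Initial IR:
  c = 2
  v = c + 6
  a = 0 + v
  b = 3 - 1
  u = 5
  z = b
  return b
After constant-fold (7 stmts):
  c = 2
  v = c + 6
  a = v
  b = 2
  u = 5
  z = b
  return b
After copy-propagate (7 stmts):
  c = 2
  v = 2 + 6
  a = v
  b = 2
  u = 5
  z = 2
  return 2
After constant-fold (7 stmts):
  c = 2
  v = 8
  a = v
  b = 2
  u = 5
  z = 2
  return 2
After dead-code-elim (1 stmts):
  return 2
Evaluate:
  c = 2  =>  c = 2
  v = c + 6  =>  v = 8
  a = 0 + v  =>  a = 8
  b = 3 - 1  =>  b = 2
  u = 5  =>  u = 5
  z = b  =>  z = 2
  return b = 2

Answer: 2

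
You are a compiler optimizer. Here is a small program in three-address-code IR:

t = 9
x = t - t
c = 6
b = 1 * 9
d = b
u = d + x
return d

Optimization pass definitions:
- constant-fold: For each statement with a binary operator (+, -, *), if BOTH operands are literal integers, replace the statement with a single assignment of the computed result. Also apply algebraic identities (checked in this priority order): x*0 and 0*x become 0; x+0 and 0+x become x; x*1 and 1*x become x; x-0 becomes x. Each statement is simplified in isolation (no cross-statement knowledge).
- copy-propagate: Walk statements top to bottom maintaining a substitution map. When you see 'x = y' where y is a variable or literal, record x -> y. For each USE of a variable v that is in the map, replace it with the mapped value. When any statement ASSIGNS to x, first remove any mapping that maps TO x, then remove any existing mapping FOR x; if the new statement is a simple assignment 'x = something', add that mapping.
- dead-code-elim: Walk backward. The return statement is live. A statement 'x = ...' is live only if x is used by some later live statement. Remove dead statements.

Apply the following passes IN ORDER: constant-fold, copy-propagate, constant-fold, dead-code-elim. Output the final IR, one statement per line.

Initial IR:
  t = 9
  x = t - t
  c = 6
  b = 1 * 9
  d = b
  u = d + x
  return d
After constant-fold (7 stmts):
  t = 9
  x = t - t
  c = 6
  b = 9
  d = b
  u = d + x
  return d
After copy-propagate (7 stmts):
  t = 9
  x = 9 - 9
  c = 6
  b = 9
  d = 9
  u = 9 + x
  return 9
After constant-fold (7 stmts):
  t = 9
  x = 0
  c = 6
  b = 9
  d = 9
  u = 9 + x
  return 9
After dead-code-elim (1 stmts):
  return 9

Answer: return 9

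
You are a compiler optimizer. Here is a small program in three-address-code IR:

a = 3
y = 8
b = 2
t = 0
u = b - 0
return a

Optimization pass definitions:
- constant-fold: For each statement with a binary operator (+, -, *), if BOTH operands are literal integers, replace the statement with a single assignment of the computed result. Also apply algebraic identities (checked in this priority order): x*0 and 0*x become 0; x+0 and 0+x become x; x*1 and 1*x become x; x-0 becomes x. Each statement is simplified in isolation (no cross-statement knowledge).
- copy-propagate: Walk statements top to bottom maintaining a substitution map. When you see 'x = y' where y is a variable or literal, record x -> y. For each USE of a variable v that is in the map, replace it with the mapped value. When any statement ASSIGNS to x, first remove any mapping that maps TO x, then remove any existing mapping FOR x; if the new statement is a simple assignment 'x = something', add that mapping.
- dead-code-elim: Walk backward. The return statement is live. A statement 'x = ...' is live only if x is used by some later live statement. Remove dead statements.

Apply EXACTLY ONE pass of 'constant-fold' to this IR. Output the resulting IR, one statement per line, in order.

Answer: a = 3
y = 8
b = 2
t = 0
u = b
return a

Derivation:
Applying constant-fold statement-by-statement:
  [1] a = 3  (unchanged)
  [2] y = 8  (unchanged)
  [3] b = 2  (unchanged)
  [4] t = 0  (unchanged)
  [5] u = b - 0  -> u = b
  [6] return a  (unchanged)
Result (6 stmts):
  a = 3
  y = 8
  b = 2
  t = 0
  u = b
  return a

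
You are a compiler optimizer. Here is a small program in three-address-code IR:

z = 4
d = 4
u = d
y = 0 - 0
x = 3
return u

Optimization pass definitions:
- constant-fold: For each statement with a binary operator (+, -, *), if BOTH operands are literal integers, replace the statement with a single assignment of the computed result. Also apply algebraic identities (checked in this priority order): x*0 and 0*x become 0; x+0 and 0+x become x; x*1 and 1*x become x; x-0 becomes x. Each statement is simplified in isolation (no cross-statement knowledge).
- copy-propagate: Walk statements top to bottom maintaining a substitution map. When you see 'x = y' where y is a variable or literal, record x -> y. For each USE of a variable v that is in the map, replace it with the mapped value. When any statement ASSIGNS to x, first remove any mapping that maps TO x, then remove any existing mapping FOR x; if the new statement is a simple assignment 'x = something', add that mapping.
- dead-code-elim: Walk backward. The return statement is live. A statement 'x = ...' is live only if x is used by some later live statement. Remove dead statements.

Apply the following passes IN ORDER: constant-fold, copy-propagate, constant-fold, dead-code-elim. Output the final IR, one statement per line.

Answer: return 4

Derivation:
Initial IR:
  z = 4
  d = 4
  u = d
  y = 0 - 0
  x = 3
  return u
After constant-fold (6 stmts):
  z = 4
  d = 4
  u = d
  y = 0
  x = 3
  return u
After copy-propagate (6 stmts):
  z = 4
  d = 4
  u = 4
  y = 0
  x = 3
  return 4
After constant-fold (6 stmts):
  z = 4
  d = 4
  u = 4
  y = 0
  x = 3
  return 4
After dead-code-elim (1 stmts):
  return 4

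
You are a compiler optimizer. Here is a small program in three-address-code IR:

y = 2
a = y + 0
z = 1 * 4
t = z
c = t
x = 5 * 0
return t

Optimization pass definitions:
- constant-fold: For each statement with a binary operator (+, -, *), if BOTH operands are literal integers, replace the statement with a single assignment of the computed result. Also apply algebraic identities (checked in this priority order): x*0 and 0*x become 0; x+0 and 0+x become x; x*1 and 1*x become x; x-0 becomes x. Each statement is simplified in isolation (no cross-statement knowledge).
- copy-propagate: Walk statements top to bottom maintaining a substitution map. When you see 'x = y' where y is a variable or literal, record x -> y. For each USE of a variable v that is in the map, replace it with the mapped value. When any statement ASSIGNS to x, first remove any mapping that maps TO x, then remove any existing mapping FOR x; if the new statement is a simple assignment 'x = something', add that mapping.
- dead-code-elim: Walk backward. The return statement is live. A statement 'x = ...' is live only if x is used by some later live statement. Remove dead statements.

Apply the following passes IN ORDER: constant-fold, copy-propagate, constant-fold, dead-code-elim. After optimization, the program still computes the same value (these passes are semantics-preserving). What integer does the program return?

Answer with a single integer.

Initial IR:
  y = 2
  a = y + 0
  z = 1 * 4
  t = z
  c = t
  x = 5 * 0
  return t
After constant-fold (7 stmts):
  y = 2
  a = y
  z = 4
  t = z
  c = t
  x = 0
  return t
After copy-propagate (7 stmts):
  y = 2
  a = 2
  z = 4
  t = 4
  c = 4
  x = 0
  return 4
After constant-fold (7 stmts):
  y = 2
  a = 2
  z = 4
  t = 4
  c = 4
  x = 0
  return 4
After dead-code-elim (1 stmts):
  return 4
Evaluate:
  y = 2  =>  y = 2
  a = y + 0  =>  a = 2
  z = 1 * 4  =>  z = 4
  t = z  =>  t = 4
  c = t  =>  c = 4
  x = 5 * 0  =>  x = 0
  return t = 4

Answer: 4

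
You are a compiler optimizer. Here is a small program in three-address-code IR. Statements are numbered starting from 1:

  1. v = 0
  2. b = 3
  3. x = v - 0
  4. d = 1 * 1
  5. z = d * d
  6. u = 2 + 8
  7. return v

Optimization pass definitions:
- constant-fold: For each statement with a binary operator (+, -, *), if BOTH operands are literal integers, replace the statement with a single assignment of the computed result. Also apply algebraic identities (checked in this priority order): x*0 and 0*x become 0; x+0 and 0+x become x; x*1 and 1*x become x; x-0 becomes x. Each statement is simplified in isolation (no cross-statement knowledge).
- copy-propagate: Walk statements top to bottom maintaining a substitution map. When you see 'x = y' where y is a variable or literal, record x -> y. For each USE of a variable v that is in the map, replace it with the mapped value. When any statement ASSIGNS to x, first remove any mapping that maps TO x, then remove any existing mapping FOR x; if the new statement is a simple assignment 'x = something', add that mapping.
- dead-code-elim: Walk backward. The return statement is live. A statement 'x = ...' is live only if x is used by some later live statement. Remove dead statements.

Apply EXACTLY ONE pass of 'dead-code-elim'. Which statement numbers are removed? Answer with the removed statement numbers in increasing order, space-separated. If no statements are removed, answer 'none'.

Backward liveness scan:
Stmt 1 'v = 0': KEEP (v is live); live-in = []
Stmt 2 'b = 3': DEAD (b not in live set ['v'])
Stmt 3 'x = v - 0': DEAD (x not in live set ['v'])
Stmt 4 'd = 1 * 1': DEAD (d not in live set ['v'])
Stmt 5 'z = d * d': DEAD (z not in live set ['v'])
Stmt 6 'u = 2 + 8': DEAD (u not in live set ['v'])
Stmt 7 'return v': KEEP (return); live-in = ['v']
Removed statement numbers: [2, 3, 4, 5, 6]
Surviving IR:
  v = 0
  return v

Answer: 2 3 4 5 6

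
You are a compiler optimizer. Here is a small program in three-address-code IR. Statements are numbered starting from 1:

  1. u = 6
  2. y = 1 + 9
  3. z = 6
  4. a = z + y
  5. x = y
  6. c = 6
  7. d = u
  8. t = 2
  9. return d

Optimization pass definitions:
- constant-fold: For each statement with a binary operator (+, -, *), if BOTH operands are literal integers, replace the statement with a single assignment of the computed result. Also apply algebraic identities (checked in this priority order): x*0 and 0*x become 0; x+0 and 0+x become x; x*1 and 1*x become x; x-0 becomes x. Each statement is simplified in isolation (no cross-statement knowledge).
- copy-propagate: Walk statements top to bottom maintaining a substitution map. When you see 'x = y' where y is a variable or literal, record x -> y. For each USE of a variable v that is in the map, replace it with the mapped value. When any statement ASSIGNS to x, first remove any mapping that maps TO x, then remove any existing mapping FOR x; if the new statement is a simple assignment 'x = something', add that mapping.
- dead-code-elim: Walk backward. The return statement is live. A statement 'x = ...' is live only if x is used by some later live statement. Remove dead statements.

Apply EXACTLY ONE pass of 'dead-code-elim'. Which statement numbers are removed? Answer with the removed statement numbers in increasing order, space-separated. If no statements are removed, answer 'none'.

Backward liveness scan:
Stmt 1 'u = 6': KEEP (u is live); live-in = []
Stmt 2 'y = 1 + 9': DEAD (y not in live set ['u'])
Stmt 3 'z = 6': DEAD (z not in live set ['u'])
Stmt 4 'a = z + y': DEAD (a not in live set ['u'])
Stmt 5 'x = y': DEAD (x not in live set ['u'])
Stmt 6 'c = 6': DEAD (c not in live set ['u'])
Stmt 7 'd = u': KEEP (d is live); live-in = ['u']
Stmt 8 't = 2': DEAD (t not in live set ['d'])
Stmt 9 'return d': KEEP (return); live-in = ['d']
Removed statement numbers: [2, 3, 4, 5, 6, 8]
Surviving IR:
  u = 6
  d = u
  return d

Answer: 2 3 4 5 6 8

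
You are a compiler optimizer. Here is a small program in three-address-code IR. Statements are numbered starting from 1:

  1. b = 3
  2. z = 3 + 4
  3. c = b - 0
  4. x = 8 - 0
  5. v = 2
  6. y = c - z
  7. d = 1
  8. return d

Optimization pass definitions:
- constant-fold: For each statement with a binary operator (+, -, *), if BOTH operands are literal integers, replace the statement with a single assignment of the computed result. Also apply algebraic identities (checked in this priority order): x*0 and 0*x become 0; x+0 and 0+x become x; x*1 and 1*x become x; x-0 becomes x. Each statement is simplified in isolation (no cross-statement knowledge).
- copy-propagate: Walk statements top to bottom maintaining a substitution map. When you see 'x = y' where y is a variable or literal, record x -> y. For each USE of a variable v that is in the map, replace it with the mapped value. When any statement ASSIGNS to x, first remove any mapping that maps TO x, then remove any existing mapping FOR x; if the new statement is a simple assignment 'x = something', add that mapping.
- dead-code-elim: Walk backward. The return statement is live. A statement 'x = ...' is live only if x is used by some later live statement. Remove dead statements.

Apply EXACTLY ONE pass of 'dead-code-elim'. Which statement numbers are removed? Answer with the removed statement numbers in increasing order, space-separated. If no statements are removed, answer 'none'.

Answer: 1 2 3 4 5 6

Derivation:
Backward liveness scan:
Stmt 1 'b = 3': DEAD (b not in live set [])
Stmt 2 'z = 3 + 4': DEAD (z not in live set [])
Stmt 3 'c = b - 0': DEAD (c not in live set [])
Stmt 4 'x = 8 - 0': DEAD (x not in live set [])
Stmt 5 'v = 2': DEAD (v not in live set [])
Stmt 6 'y = c - z': DEAD (y not in live set [])
Stmt 7 'd = 1': KEEP (d is live); live-in = []
Stmt 8 'return d': KEEP (return); live-in = ['d']
Removed statement numbers: [1, 2, 3, 4, 5, 6]
Surviving IR:
  d = 1
  return d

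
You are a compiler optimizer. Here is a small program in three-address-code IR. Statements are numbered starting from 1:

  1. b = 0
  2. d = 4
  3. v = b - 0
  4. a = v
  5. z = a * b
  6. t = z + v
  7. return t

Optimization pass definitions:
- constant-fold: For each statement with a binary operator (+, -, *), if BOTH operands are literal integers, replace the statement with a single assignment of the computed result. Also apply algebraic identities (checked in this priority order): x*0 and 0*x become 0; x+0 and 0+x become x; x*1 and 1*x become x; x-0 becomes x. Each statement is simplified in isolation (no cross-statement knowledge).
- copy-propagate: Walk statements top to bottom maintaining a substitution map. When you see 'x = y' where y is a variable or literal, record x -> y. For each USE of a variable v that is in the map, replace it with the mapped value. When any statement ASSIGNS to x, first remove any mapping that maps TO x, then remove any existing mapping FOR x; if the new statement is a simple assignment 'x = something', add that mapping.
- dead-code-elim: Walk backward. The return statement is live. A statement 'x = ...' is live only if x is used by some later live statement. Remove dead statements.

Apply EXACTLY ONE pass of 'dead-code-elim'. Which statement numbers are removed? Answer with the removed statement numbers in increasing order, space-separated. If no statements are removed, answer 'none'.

Backward liveness scan:
Stmt 1 'b = 0': KEEP (b is live); live-in = []
Stmt 2 'd = 4': DEAD (d not in live set ['b'])
Stmt 3 'v = b - 0': KEEP (v is live); live-in = ['b']
Stmt 4 'a = v': KEEP (a is live); live-in = ['b', 'v']
Stmt 5 'z = a * b': KEEP (z is live); live-in = ['a', 'b', 'v']
Stmt 6 't = z + v': KEEP (t is live); live-in = ['v', 'z']
Stmt 7 'return t': KEEP (return); live-in = ['t']
Removed statement numbers: [2]
Surviving IR:
  b = 0
  v = b - 0
  a = v
  z = a * b
  t = z + v
  return t

Answer: 2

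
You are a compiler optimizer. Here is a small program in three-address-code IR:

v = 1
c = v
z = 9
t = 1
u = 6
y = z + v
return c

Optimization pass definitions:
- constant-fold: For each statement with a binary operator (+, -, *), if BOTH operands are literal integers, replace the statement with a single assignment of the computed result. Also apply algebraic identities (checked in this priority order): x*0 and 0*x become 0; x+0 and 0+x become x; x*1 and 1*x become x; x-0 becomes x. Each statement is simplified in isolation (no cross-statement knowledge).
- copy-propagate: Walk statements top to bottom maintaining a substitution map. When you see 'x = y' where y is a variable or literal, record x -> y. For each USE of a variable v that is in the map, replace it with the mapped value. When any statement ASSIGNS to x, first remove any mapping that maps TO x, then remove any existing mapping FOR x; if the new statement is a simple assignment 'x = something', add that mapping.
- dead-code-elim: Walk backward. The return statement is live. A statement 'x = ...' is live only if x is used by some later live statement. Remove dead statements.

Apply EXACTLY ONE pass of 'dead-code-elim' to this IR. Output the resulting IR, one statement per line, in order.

Answer: v = 1
c = v
return c

Derivation:
Applying dead-code-elim statement-by-statement:
  [7] return c  -> KEEP (return); live=['c']
  [6] y = z + v  -> DEAD (y not live)
  [5] u = 6  -> DEAD (u not live)
  [4] t = 1  -> DEAD (t not live)
  [3] z = 9  -> DEAD (z not live)
  [2] c = v  -> KEEP; live=['v']
  [1] v = 1  -> KEEP; live=[]
Result (3 stmts):
  v = 1
  c = v
  return c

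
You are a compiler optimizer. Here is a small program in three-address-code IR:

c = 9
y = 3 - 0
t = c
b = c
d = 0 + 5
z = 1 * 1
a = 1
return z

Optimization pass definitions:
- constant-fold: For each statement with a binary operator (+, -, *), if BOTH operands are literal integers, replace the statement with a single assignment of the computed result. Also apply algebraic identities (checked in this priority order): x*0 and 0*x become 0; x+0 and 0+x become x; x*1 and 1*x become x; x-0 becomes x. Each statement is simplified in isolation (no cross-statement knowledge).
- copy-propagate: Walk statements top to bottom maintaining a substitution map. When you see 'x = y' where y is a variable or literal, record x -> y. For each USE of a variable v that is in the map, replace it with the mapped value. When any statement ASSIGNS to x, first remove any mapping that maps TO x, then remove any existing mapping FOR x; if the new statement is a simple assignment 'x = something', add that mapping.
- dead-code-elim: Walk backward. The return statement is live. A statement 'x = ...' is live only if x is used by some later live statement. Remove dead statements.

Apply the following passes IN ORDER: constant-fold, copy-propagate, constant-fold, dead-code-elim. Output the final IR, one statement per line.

Answer: return 1

Derivation:
Initial IR:
  c = 9
  y = 3 - 0
  t = c
  b = c
  d = 0 + 5
  z = 1 * 1
  a = 1
  return z
After constant-fold (8 stmts):
  c = 9
  y = 3
  t = c
  b = c
  d = 5
  z = 1
  a = 1
  return z
After copy-propagate (8 stmts):
  c = 9
  y = 3
  t = 9
  b = 9
  d = 5
  z = 1
  a = 1
  return 1
After constant-fold (8 stmts):
  c = 9
  y = 3
  t = 9
  b = 9
  d = 5
  z = 1
  a = 1
  return 1
After dead-code-elim (1 stmts):
  return 1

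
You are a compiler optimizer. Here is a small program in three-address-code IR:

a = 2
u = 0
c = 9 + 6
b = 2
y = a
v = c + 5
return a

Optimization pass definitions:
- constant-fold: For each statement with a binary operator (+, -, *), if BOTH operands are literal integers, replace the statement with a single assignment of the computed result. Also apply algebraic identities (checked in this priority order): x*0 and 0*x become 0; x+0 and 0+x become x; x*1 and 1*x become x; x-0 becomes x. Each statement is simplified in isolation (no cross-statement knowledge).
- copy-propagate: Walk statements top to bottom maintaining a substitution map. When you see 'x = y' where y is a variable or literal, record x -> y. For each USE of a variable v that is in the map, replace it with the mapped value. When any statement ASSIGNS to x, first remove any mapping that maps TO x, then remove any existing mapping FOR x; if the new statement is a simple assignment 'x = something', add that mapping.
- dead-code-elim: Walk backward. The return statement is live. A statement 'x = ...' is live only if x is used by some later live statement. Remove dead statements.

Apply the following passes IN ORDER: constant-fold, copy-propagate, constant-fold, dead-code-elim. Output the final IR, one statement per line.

Answer: return 2

Derivation:
Initial IR:
  a = 2
  u = 0
  c = 9 + 6
  b = 2
  y = a
  v = c + 5
  return a
After constant-fold (7 stmts):
  a = 2
  u = 0
  c = 15
  b = 2
  y = a
  v = c + 5
  return a
After copy-propagate (7 stmts):
  a = 2
  u = 0
  c = 15
  b = 2
  y = 2
  v = 15 + 5
  return 2
After constant-fold (7 stmts):
  a = 2
  u = 0
  c = 15
  b = 2
  y = 2
  v = 20
  return 2
After dead-code-elim (1 stmts):
  return 2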